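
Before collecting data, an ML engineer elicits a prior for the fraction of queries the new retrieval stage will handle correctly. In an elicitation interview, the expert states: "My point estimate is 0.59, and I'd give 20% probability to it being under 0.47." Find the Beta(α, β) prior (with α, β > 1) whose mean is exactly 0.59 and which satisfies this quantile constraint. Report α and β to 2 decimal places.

α ≈ 6.92, β ≈ 4.81

With mean 0.59 fixed, write α = 0.59s, β = 0.41s where s = α+β.
Need P(θ < 0.47) = 0.2 under Beta(0.59s, 0.41s). Normal approximation: (q−m)/√(m(1−m)/s) ≈ z_{0.2} = -0.842, so s ≈ 0.59·0.41·(-0.842)²/(0.47−0.59)² = 11.9.
At s = 11.9: P(θ<0.47) ≈ 0.198. Adjusting to match 0.2 gives s ≈ 11.72.
So α = 0.59·11.72 ≈ 6.92, β = 0.41·11.72 ≈ 4.81.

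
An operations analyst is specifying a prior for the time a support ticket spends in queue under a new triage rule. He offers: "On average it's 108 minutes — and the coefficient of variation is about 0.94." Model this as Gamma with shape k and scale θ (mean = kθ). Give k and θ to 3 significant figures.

k ≈ 1.13, θ ≈ 95.4

For Gamma(k, scale θ): mean = kθ, variance = kθ², so CV = 1/√k.
CV = 0.94, hence k = 1/CV² = 1.13.
Then θ = mean/k = 108/1.13 = 95.4.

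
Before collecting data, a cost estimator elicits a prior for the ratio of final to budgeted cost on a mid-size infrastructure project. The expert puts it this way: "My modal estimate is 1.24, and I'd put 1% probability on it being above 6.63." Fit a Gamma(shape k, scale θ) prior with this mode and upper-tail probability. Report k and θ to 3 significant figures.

Gamma(k,θ) with k>1 has mode (k−1)θ, so θ = 1.24/(k−1).
Need P(X < 6.63) = 0.99 with θ tied to k this way. Start at k = 2, θ = 1.24: P(X<6.63) ≈ 0.970.
Too low — raise k to concentrate. Iterating converges to k ≈ 2.37.
Then θ = 1.24/(2.37−1) ≈ 0.907.

k ≈ 2.37, θ ≈ 0.907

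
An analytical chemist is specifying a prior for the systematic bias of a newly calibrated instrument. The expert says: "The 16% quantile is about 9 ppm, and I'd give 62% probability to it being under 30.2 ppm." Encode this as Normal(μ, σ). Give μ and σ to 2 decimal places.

For Normal(μ,σ), the p-quantile is μ + z_p·σ. Here z_{0.16} = -0.9945, z_{0.62} = 0.3055.
So 9 = μ − 0.9945σ and 30.2 = μ + 0.3055σ.
Subtracting: σ = (30.2 − 9)/(0.3055 − (-0.9945)) = 16.31.
Then μ = 9 − (-0.9945)·16.31 = 25.22.

μ = 25.22, σ = 16.31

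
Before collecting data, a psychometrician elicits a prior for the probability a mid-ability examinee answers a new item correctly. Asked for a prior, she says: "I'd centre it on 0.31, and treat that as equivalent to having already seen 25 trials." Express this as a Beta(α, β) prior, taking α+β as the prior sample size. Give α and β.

α = 7.75, β = 17.25

Under the effective-sample-size interpretation, Beta(α, β) has prior mean α/(α+β) and prior sample size α+β.
So α+β = 25 and α/(α+β) = 0.31, giving α = 0.31·25 = 7.75 and β = 25 − 7.75 = 17.25.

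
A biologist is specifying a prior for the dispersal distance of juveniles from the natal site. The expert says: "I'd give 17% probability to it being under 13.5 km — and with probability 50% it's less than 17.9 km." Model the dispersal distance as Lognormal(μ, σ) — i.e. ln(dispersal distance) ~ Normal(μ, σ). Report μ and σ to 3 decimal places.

If T ~ Lognormal(μ,σ) then ln T ~ Normal(μ,σ), so the p-quantile of ln T is μ + z_p·σ.
ln(13.5) = 2.603 and ln(17.9) = 2.885; z_{0.17} = -0.9542, z_{0.5} = 0.
σ = (2.885 − 2.603)/(0 − (-0.9542)) = 0.296.
μ = 2.603 − (-0.9542)·0.296 = 2.885.

μ ≈ 2.885, σ ≈ 0.296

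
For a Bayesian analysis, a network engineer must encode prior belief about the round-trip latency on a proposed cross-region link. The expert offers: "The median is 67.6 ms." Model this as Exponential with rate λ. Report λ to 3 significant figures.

Exponential median = ln 2 / λ, so λ = ln 2 / 67.6 = 0.0103.

λ ≈ 0.0103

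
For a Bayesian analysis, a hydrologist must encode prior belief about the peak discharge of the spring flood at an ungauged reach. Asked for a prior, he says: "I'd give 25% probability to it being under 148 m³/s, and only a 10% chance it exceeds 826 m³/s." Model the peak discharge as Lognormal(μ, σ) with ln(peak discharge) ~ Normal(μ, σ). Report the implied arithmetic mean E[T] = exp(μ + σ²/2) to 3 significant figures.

If T ~ Lognormal(μ,σ) then ln T ~ Normal(μ,σ), so the p-quantile of ln T is μ + z_p·σ.
ln(148) = 4.997 and ln(826) = 6.717; z_{0.25} = -0.6745, z_{0.9} = 1.282.
σ = (6.717 − 4.997)/(1.282 − (-0.6745)) = 0.879.
μ = 4.997 − (-0.6745)·0.879 = 5.590.
E[T] = exp(μ + σ²/2) = exp(5.590 + 0.3863) = 394 m³/s.

E[T] ≈ 394 m³/s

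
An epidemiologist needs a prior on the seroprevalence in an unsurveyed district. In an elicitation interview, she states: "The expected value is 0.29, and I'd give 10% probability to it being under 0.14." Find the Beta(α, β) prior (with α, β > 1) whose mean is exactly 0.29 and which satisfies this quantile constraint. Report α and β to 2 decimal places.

With mean 0.29 fixed, write α = 0.29s, β = 0.71s where s = α+β.
Need P(θ < 0.14) = 0.1 under Beta(0.29s, 0.71s). Normal approximation: (q−m)/√(m(1−m)/s) ≈ z_{0.1} = -1.28, so s ≈ 0.29·0.71·(-1.28)²/(0.14−0.29)² = 15.0.
At s = 15.0: P(θ<0.14) ≈ 0.081. Adjusting to match 0.1 gives s ≈ 12.97.
So α = 0.29·12.97 ≈ 3.76, β = 0.71·12.97 ≈ 9.21.

α ≈ 3.76, β ≈ 9.21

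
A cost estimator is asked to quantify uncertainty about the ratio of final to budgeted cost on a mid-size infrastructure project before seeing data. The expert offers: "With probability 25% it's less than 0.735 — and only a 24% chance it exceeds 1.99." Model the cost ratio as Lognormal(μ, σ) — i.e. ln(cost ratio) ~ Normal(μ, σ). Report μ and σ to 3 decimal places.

If T ~ Lognormal(μ,σ) then ln T ~ Normal(μ,σ), so the p-quantile of ln T is μ + z_p·σ.
ln(0.735) = -0.3079 and ln(1.99) = 0.6881; z_{0.25} = -0.6745, z_{0.76} = 0.7063.
σ = (0.6881 − -0.3079)/(0.7063 − (-0.6745)) = 0.721.
μ = -0.3079 − (-0.6745)·0.721 = 0.179.

μ ≈ 0.179, σ ≈ 0.721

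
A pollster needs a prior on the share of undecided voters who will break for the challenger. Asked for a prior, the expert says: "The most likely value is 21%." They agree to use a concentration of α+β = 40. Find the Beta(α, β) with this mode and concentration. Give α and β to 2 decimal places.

For α,β > 1 the Beta mode is (α−1)/(α+β−2). With α+β = 40, the mode is (α−1)/38.
Set (α−1)/38 = 0.21 → α = 1 + 0.21·38 = 8.98.
β = 40 − α = 31.02.

α = 8.98, β = 31.02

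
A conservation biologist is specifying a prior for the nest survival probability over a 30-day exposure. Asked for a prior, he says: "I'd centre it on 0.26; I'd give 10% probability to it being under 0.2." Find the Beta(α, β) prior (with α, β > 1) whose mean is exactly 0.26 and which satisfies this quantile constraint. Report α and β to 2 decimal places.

α ≈ 21.72, β ≈ 61.82

With mean 0.26 fixed, write α = 0.26s, β = 0.74s where s = α+β.
Need P(θ < 0.2) = 0.1 under Beta(0.26s, 0.74s). Normal approximation: (q−m)/√(m(1−m)/s) ≈ z_{0.1} = -1.28, so s ≈ 0.26·0.74·(-1.28)²/(0.2−0.26)² = 87.8.
At s = 87.8: P(θ<0.2) ≈ 0.094. Adjusting to match 0.1 gives s ≈ 83.54.
So α = 0.26·83.54 ≈ 21.72, β = 0.74·83.54 ≈ 61.82.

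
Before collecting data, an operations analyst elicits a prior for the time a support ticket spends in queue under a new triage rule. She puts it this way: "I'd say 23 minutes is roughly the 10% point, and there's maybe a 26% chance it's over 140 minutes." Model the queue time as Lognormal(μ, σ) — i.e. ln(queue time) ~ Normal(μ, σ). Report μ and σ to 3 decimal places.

μ ≈ 4.338, σ ≈ 0.938

If T ~ Lognormal(μ,σ) then ln T ~ Normal(μ,σ), so the p-quantile of ln T is μ + z_p·σ.
ln(23) = 3.135 and ln(140) = 4.942; z_{0.1} = -1.282, z_{0.74} = 0.6433.
σ = (4.942 − 3.135)/(0.6433 − (-1.282)) = 0.938.
μ = 3.135 − (-1.282)·0.938 = 4.338.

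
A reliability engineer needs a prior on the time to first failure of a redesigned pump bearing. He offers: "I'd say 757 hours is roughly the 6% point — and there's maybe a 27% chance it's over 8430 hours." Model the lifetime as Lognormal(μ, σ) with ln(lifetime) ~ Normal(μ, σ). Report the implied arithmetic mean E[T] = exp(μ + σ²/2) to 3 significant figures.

E[T] ≈ 7910 hours

If T ~ Lognormal(μ,σ) then ln T ~ Normal(μ,σ), so the p-quantile of ln T is μ + z_p·σ.
ln(757) = 6.629 and ln(8430) = 9.04; z_{0.06} = -1.555, z_{0.73} = 0.6128.
σ = (9.04 − 6.629)/(0.6128 − (-1.555)) = 1.112.
μ = 6.629 − (-1.555)·1.112 = 8.358.
E[T] = exp(μ + σ²/2) = exp(8.358 + 0.6182) = 7910 hours.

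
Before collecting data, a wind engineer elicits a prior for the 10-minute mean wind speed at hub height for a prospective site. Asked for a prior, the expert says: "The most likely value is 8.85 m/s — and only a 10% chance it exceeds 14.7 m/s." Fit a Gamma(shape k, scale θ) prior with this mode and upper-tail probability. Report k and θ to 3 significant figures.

k ≈ 8.33, θ ≈ 1.21

Gamma(k,θ) with k>1 has mode (k−1)θ, so θ = 8.85/(k−1).
Need P(X < 14.7) = 0.9 with θ tied to k this way. Start at k = 2, θ = 8.85: P(X<14.7) ≈ 0.495.
Too low — raise k to concentrate. Iterating converges to k ≈ 8.33.
Then θ = 8.85/(8.33−1) ≈ 1.21.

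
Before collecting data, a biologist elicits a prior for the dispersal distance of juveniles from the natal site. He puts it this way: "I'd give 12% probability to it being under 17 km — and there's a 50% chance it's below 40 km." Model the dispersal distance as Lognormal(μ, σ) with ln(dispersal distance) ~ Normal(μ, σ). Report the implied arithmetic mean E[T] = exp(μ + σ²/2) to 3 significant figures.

E[T] ≈ 52.1 km

If T ~ Lognormal(μ,σ) then ln T ~ Normal(μ,σ), so the p-quantile of ln T is μ + z_p·σ.
ln(17) = 2.833 and ln(40) = 3.689; z_{0.12} = -1.175, z_{0.5} = 0.
σ = (3.689 − 2.833)/(0 − (-1.175)) = 0.728.
μ = 2.833 − (-1.175)·0.728 = 3.689.
E[T] = exp(μ + σ²/2) = exp(3.689 + 0.2652) = 52.1 km.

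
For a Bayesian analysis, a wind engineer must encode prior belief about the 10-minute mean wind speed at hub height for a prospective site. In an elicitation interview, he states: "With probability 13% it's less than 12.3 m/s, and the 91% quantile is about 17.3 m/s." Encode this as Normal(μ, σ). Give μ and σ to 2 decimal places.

The p-quantile of Normal(μ,σ) is μ + z_p·σ, with z_{0.13} = -1.126 and z_{0.91} = 1.341.
Eliminate σ: μ = (z₂·x₁ − z₁·x₂)/(z₂ − z₁) = (1.341·12.3 − (-1.126)·17.3)/2.467 = 14.58.
Then σ = (x₂ − x₁)/(z₂ − z₁) = (17.3 − 12.3)/2.467 = 2.03.

μ = 14.58, σ = 2.03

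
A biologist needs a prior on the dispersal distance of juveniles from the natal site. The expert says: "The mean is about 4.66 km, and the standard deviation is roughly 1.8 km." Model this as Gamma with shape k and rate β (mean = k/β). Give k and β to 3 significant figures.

For Gamma(k, rate β): mean = k/β, variance = k/β², so CV = 1/√k.
CV = SD/mean = 1.8/4.66 = 0.3863, hence k = 1/CV² = 6.7.
Then β = k/mean = 6.7/4.66 = 1.44.

k ≈ 6.7, β ≈ 1.44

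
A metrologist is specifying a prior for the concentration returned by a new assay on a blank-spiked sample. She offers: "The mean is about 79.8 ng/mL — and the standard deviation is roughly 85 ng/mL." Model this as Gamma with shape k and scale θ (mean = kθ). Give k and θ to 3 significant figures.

k ≈ 0.881, θ ≈ 90.5

For Gamma(k, scale θ): mean = kθ, variance = kθ², so CV = 1/√k.
CV = SD/mean = 85/79.8 = 1.065, hence k = 1/CV² = 0.881.
Then θ = mean/k = 79.8/0.881 = 90.5.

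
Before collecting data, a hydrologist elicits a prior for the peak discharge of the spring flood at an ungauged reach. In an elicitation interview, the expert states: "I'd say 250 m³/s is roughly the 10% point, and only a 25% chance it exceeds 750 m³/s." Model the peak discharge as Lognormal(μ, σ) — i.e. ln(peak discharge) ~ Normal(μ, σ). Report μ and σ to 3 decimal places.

μ ≈ 6.241, σ ≈ 0.562

If T ~ Lognormal(μ,σ) then ln T ~ Normal(μ,σ), so the p-quantile of ln T is μ + z_p·σ.
ln(250) = 5.521 and ln(750) = 6.62; z_{0.1} = -1.282, z_{0.75} = 0.6745.
σ = (6.62 − 5.521)/(0.6745 − (-1.282)) = 0.562.
μ = 5.521 − (-1.282)·0.562 = 6.241.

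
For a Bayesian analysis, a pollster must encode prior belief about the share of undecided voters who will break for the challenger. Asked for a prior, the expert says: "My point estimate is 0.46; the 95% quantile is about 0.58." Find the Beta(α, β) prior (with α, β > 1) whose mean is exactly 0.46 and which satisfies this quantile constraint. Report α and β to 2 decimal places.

With mean 0.46 fixed, write α = 0.46s, β = 0.54s where s = α+β.
Need P(θ < 0.58) = 0.95 under Beta(0.46s, 0.54s). Normal approximation: (q−m)/√(m(1−m)/s) ≈ z_{0.95} = 1.64, so s ≈ 0.46·0.54·(1.64)²/(0.58−0.46)² = 46.7.
At s = 46.7: P(θ<0.58) ≈ 0.950. Adjusting to match 0.95 gives s ≈ 46.57.
So α = 0.46·46.57 ≈ 21.42, β = 0.54·46.57 ≈ 25.15.

α ≈ 21.42, β ≈ 25.15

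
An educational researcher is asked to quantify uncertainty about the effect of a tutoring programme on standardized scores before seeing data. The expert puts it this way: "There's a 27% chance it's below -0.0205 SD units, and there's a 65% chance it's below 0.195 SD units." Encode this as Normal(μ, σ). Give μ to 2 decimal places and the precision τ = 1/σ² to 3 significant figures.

For Normal(μ,σ), the p-quantile is μ + z_p·σ. Here z_{0.27} = -0.6128, z_{0.65} = 0.3853.
So -0.0205 = μ − 0.6128σ and 0.195 = μ + 0.3853σ.
Subtracting: σ = (0.195 − -0.0205)/(0.3853 − (-0.6128)) = 0.22.
Then μ = -0.0205 − (-0.6128)·0.22 = 0.11.
Precision τ = 1/σ² = 1/0.2159² = 21.5.

μ = 0.11, τ = 21.5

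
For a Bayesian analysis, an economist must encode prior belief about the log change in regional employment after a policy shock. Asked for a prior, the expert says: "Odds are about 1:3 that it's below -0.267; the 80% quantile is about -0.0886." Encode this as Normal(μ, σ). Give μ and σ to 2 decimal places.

μ = -0.19, σ = 0.12

For Normal(μ,σ), the p-quantile is μ + z_p·σ. Here z_{0.25} = -0.6745, z_{0.8} = 0.8416.
So -0.267 = μ − 0.6745σ and -0.0886 = μ + 0.8416σ.
Subtracting: σ = (-0.0886 − -0.267)/(0.8416 − (-0.6745)) = 0.12.
Then μ = -0.267 − (-0.6745)·0.12 = -0.19.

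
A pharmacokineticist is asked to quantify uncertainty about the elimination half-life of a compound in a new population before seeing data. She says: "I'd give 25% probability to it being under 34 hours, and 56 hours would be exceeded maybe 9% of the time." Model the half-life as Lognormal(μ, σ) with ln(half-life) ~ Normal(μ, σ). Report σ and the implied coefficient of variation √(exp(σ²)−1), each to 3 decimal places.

If T ~ Lognormal(μ,σ) then ln T ~ Normal(μ,σ), so the p-quantile of ln T is μ + z_p·σ.
ln(34) = 3.526 and ln(56) = 4.025; z_{0.25} = -0.6745, z_{0.91} = 1.341.
σ = (4.025 − 3.526)/(1.341 − (-0.6745)) = 0.248.
μ = 3.526 − (-0.6745)·0.248 = 3.693.
CV = √(exp(σ²)−1) = √(exp(0.0613)−1) = 0.251.

σ ≈ 0.248, CV ≈ 0.251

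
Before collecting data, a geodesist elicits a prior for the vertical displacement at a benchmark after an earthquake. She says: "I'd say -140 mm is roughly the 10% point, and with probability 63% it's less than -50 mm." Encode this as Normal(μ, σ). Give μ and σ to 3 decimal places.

μ = -68.512, σ = 55.783

The p-quantile of Normal(μ,σ) is μ + z_p·σ, with z_{0.1} = -1.282 and z_{0.63} = 0.3319.
Eliminate σ: μ = (z₂·x₁ − z₁·x₂)/(z₂ − z₁) = (0.3319·-140 − (-1.282)·-50)/1.613 = -68.512.
Then σ = (x₂ − x₁)/(z₂ − z₁) = (-50 − -140)/1.613 = 55.783.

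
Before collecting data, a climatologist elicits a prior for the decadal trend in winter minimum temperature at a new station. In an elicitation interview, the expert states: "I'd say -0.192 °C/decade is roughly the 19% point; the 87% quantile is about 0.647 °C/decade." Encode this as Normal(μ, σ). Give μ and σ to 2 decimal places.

μ = 0.18, σ = 0.42

For Normal(μ,σ), the p-quantile is μ + z_p·σ. Here z_{0.19} = -0.8779, z_{0.87} = 1.126.
So -0.192 = μ − 0.8779σ and 0.647 = μ + 1.126σ.
Subtracting: σ = (0.647 − -0.192)/(1.126 − (-0.8779)) = 0.42.
Then μ = -0.192 − (-0.8779)·0.42 = 0.18.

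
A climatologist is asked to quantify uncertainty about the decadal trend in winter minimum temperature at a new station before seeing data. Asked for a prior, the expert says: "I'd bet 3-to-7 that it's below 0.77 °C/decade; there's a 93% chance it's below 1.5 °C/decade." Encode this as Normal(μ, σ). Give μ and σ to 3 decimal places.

μ = 0.961, σ = 0.365

For Normal(μ,σ), the p-quantile is μ + z_p·σ. Here z_{0.3} = -0.5244, z_{0.93} = 1.476.
So 0.77 = μ − 0.5244σ and 1.5 = μ + 1.476σ.
Subtracting: σ = (1.5 − 0.77)/(1.476 − (-0.5244)) = 0.365.
Then μ = 0.77 − (-0.5244)·0.365 = 0.961.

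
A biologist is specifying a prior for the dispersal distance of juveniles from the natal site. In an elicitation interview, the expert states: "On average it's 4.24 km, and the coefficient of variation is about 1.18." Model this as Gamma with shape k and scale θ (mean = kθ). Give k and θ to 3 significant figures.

For Gamma(k, scale θ): mean = kθ, variance = kθ², so CV = 1/√k.
CV = 1.18, hence k = 1/CV² = 0.718.
Then θ = mean/k = 4.24/0.718 = 5.9.

k ≈ 0.718, θ ≈ 5.9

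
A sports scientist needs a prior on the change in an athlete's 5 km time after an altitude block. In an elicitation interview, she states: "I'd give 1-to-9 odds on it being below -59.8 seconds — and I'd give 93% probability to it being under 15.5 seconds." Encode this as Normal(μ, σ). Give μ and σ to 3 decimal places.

μ = -24.802, σ = 27.309

The p-quantile of Normal(μ,σ) is μ + z_p·σ, with z_{0.1} = -1.282 and z_{0.93} = 1.476.
Eliminate σ: μ = (z₂·x₁ − z₁·x₂)/(z₂ − z₁) = (1.476·-59.8 − (-1.282)·15.5)/2.757 = -24.802.
Then σ = (x₂ − x₁)/(z₂ − z₁) = (15.5 − -59.8)/2.757 = 27.309.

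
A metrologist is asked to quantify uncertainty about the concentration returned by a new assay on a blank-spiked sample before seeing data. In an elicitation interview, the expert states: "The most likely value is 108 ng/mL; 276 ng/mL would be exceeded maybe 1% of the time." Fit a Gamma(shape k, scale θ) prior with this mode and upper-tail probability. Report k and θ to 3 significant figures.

Gamma(k,θ) with k>1 has mode (k−1)θ, so θ = 108/(k−1).
Need P(X < 276) = 0.99 with θ tied to k this way. Start at k = 2, θ = 108: P(X<276) ≈ 0.724.
Too low — raise k to concentrate. Iterating converges to k ≈ 6.31.
Then θ = 108/(6.31−1) ≈ 20.4.

k ≈ 6.31, θ ≈ 20.4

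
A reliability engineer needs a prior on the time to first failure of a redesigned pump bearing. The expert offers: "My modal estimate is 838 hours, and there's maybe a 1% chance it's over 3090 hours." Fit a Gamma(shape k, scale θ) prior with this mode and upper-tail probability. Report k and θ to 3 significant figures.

Gamma(k,θ) with k>1 has mode (k−1)θ, so θ = 838/(k−1).
Need P(X < 3090) = 0.99 with θ tied to k this way. Start at k = 2, θ = 838: P(X<3090) ≈ 0.883.
Too low — raise k to concentrate. Iterating converges to k ≈ 3.51.
Then θ = 838/(3.51−1) ≈ 334.

k ≈ 3.51, θ ≈ 334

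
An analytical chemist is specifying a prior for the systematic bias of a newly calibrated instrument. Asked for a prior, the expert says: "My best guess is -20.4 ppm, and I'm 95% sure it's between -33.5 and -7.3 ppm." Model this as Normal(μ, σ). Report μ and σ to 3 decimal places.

A symmetric 95% interval runs μ ± z·σ with z = 1.96.
Half-width = 13.1, so σ = 13.1/1.96 = 6.684.
μ is the stated best guess, -20.400.

μ = -20.400, σ = 6.684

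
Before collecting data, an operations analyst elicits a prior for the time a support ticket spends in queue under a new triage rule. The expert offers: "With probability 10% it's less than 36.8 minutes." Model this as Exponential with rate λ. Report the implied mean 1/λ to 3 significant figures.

P(T < 36.8) = 1 − e^(−λ·36.8) = 0.1, so λ = −ln(1−0.1)/36.8 = −ln(0.9)/36.8 = 0.00286.
Mean = 1/λ = 349 minutes.

mean ≈ 349 minutes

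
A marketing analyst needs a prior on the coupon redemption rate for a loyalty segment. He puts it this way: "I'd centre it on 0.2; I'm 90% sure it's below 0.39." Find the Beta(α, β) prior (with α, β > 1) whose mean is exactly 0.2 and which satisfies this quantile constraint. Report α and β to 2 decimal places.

α ≈ 1.57, β ≈ 6.28

With mean 0.2 fixed, write α = 0.2s, β = 0.8s where s = α+β.
Need P(θ < 0.39) = 0.9 under Beta(0.2s, 0.8s). Normal approximation: (q−m)/√(m(1−m)/s) ≈ z_{0.9} = 1.28, so s ≈ 0.2·0.8·(1.28)²/(0.39−0.2)² = 7.3.
At s = 7.3: P(θ<0.39) ≈ 0.893. Adjusting to match 0.9 gives s ≈ 7.86.
So α = 0.2·7.86 ≈ 1.57, β = 0.8·7.86 ≈ 6.28.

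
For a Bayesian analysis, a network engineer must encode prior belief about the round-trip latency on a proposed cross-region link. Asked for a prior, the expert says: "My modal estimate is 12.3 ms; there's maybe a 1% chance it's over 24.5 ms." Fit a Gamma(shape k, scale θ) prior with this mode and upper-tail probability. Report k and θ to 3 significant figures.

k ≈ 11.4, θ ≈ 1.19

Gamma(k,θ) with k>1 has mode (k−1)θ, so θ = 12.3/(k−1).
Need P(X < 24.5) = 0.99 with θ tied to k this way. Start at k = 2, θ = 12.3: P(X<24.5) ≈ 0.592.
Too low — raise k to concentrate. Iterating converges to k ≈ 11.4.
Then θ = 12.3/(11.4−1) ≈ 1.19.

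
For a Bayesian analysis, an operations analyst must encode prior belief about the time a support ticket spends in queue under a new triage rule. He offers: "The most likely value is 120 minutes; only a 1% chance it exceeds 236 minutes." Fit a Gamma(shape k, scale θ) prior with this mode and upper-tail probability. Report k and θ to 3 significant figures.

Gamma(k,θ) with k>1 has mode (k−1)θ, so θ = 120/(k−1).
Need P(X < 236) = 0.99 with θ tied to k this way. Start at k = 2, θ = 120: P(X<236) ≈ 0.585.
Too low — raise k to concentrate. Iterating converges to k ≈ 11.8.
Then θ = 120/(11.8−1) ≈ 11.1.

k ≈ 11.8, θ ≈ 11.1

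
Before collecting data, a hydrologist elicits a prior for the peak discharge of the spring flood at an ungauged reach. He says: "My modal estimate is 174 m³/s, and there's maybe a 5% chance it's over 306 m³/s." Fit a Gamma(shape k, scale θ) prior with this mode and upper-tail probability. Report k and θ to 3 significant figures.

Gamma(k,θ) with k>1 has mode (k−1)θ, so θ = 174/(k−1).
Need P(X < 306) = 0.95 with θ tied to k this way. Start at k = 2, θ = 174: P(X<306) ≈ 0.525.
Too low — raise k to concentrate. Iterating converges to k ≈ 9.75.
Then θ = 174/(9.75−1) ≈ 19.9.

k ≈ 9.75, θ ≈ 19.9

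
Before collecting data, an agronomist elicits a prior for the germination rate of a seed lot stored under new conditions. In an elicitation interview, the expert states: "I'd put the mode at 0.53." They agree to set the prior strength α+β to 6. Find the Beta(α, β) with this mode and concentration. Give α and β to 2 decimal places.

α = 3.12, β = 2.88

For α,β > 1 the Beta mode is (α−1)/(α+β−2). With α+β = 6, the mode is (α−1)/4.
Set (α−1)/4 = 0.53 → α = 1 + 0.53·4 = 3.12.
β = 6 − α = 2.88.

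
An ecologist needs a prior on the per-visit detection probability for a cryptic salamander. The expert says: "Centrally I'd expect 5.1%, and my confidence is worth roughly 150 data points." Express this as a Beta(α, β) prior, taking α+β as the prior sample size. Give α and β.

α = 7.65, β = 142.35

Under the effective-sample-size interpretation, Beta(α, β) has prior mean α/(α+β) and prior sample size α+β.
So α+β = 150 and α/(α+β) = 0.051, giving α = 0.051·150 = 7.65 and β = 150 − 7.65 = 142.35.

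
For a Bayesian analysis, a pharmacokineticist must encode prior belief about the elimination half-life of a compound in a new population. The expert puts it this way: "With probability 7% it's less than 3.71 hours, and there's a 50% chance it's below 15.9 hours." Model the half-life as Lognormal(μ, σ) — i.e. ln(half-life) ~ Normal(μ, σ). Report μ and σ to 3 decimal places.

μ ≈ 2.766, σ ≈ 0.986

If T ~ Lognormal(μ,σ) then ln T ~ Normal(μ,σ), so the p-quantile of ln T is μ + z_p·σ.
ln(3.71) = 1.311 and ln(15.9) = 2.766; z_{0.07} = -1.476, z_{0.5} = 0.
σ = (2.766 − 1.311)/(0 − (-1.476)) = 0.986.
μ = 1.311 − (-1.476)·0.986 = 2.766.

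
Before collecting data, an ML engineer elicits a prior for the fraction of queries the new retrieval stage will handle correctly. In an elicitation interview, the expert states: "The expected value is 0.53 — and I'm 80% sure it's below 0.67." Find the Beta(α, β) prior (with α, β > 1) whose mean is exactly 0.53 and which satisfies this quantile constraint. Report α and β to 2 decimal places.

α ≈ 4.87, β ≈ 4.32

With mean 0.53 fixed, write α = 0.53s, β = 0.47s where s = α+β.
Need P(θ < 0.67) = 0.8 under Beta(0.53s, 0.47s). Normal approximation: (q−m)/√(m(1−m)/s) ≈ z_{0.8} = 0.842, so s ≈ 0.53·0.47·(0.842)²/(0.67−0.53)² = 9.0.
At s = 9.0: P(θ<0.67) ≈ 0.797. Adjusting to match 0.8 gives s ≈ 9.19.
So α = 0.53·9.19 ≈ 4.87, β = 0.47·9.19 ≈ 4.32.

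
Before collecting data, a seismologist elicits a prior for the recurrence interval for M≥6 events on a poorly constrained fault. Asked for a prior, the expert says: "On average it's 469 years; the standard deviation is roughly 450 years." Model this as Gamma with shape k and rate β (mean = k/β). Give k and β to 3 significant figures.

For Gamma(k, rate β): mean = k/β, variance = k/β², so CV = 1/√k.
CV = SD/mean = 450/469 = 0.9595, hence k = 1/CV² = 1.09.
Then β = k/mean = 1.09/469 = 0.00232.

k ≈ 1.09, β ≈ 0.00232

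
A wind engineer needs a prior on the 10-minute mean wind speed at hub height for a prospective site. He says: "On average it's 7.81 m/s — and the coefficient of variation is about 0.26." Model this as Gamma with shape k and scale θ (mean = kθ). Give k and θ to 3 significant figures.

k ≈ 14.8, θ ≈ 0.528

For Gamma(k, scale θ): mean = kθ, variance = kθ², so CV = 1/√k.
CV = 0.26, hence k = 1/CV² = 14.8.
Then θ = mean/k = 7.81/14.8 = 0.528.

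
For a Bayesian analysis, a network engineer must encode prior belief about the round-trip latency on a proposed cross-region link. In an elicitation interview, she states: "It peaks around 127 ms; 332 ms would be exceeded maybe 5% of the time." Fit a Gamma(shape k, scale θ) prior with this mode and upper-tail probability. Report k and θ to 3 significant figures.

k ≈ 3.93, θ ≈ 43.4

Gamma(k,θ) with k>1 has mode (k−1)θ, so θ = 127/(k−1).
Need P(X < 332) = 0.95 with θ tied to k this way. Start at k = 2, θ = 127: P(X<332) ≈ 0.735.
Too low — raise k to concentrate. Iterating converges to k ≈ 3.93.
Then θ = 127/(3.93−1) ≈ 43.4.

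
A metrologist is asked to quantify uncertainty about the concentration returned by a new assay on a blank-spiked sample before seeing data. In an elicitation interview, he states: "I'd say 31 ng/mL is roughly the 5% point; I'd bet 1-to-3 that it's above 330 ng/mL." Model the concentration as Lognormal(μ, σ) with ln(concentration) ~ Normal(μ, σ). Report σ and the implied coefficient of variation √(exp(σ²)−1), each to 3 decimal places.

σ ≈ 1.020, CV ≈ 1.352

If T ~ Lognormal(μ,σ) then ln T ~ Normal(μ,σ), so the p-quantile of ln T is μ + z_p·σ.
ln(31) = 3.434 and ln(330) = 5.799; z_{0.05} = -1.645, z_{0.75} = 0.6745.
σ = (5.799 − 3.434)/(0.6745 − (-1.645)) = 1.020.
μ = 3.434 − (-1.645)·1.020 = 5.111.
CV = √(exp(σ²)−1) = √(exp(1.0399)−1) = 1.352.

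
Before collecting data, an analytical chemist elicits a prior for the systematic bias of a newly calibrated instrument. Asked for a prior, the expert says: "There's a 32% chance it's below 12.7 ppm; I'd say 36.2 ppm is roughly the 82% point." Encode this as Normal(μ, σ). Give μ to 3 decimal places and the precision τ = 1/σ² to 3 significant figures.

μ = 20.647, τ = 0.00346

For Normal(μ,σ), the p-quantile is μ + z_p·σ. Here z_{0.32} = -0.4677, z_{0.82} = 0.9154.
So 12.7 = μ − 0.4677σ and 36.2 = μ + 0.9154σ.
Subtracting: σ = (36.2 − 12.7)/(0.9154 − (-0.4677)) = 16.991.
Then μ = 12.7 − (-0.4677)·16.991 = 20.647.
Precision τ = 1/σ² = 1/16.99² = 0.00346.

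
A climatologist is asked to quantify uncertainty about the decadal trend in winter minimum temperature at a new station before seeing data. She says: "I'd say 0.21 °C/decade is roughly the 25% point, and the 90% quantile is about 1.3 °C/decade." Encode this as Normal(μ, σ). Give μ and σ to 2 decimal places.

The p-quantile of Normal(μ,σ) is μ + z_p·σ, with z_{0.25} = -0.6745 and z_{0.9} = 1.282.
Eliminate σ: μ = (z₂·x₁ − z₁·x₂)/(z₂ − z₁) = (1.282·0.21 − (-0.6745)·1.3)/1.956 = 0.59.
Then σ = (x₂ − x₁)/(z₂ − z₁) = (1.3 − 0.21)/1.956 = 0.56.

μ = 0.59, σ = 0.56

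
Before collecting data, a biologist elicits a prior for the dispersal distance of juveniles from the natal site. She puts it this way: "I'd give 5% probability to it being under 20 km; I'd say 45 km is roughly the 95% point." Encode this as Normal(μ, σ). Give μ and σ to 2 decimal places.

μ = 32.50, σ = 7.60

The p-quantile of Normal(μ,σ) is μ + z_p·σ, with z_{0.05} = -1.645 and z_{0.95} = 1.645.
Eliminate σ: μ = (z₂·x₁ − z₁·x₂)/(z₂ − z₁) = (1.645·20 − (-1.645)·45)/3.29 = 32.50.
Then σ = (x₂ − x₁)/(z₂ − z₁) = (45 − 20)/3.29 = 7.60.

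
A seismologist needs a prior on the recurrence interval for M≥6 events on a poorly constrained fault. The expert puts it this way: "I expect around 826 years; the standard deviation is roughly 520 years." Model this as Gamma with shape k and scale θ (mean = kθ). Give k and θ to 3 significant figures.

k ≈ 2.52, θ ≈ 327

For Gamma(k, scale θ): mean = kθ, variance = kθ², so CV = 1/√k.
CV = SD/mean = 520/826 = 0.6295, hence k = 1/CV² = 2.52.
Then θ = mean/k = 826/2.52 = 327.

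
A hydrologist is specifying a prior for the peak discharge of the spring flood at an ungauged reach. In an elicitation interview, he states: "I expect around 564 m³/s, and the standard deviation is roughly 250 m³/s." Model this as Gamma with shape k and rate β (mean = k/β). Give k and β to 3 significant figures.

For Gamma(k, rate β): mean = k/β, variance = k/β², so CV = 1/√k.
CV = SD/mean = 250/564 = 0.4433, hence k = 1/CV² = 5.09.
Then β = k/mean = 5.09/564 = 0.00902.

k ≈ 5.09, β ≈ 0.00902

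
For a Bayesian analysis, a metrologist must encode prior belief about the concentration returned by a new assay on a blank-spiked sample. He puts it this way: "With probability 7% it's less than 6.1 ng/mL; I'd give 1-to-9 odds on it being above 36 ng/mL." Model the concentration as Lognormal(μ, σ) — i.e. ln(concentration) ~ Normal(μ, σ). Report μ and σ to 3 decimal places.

μ ≈ 2.758, σ ≈ 0.644

If T ~ Lognormal(μ,σ) then ln T ~ Normal(μ,σ), so the p-quantile of ln T is μ + z_p·σ.
ln(6.1) = 1.808 and ln(36) = 3.584; z_{0.07} = -1.476, z_{0.9} = 1.282.
σ = (3.584 − 1.808)/(1.282 − (-1.476)) = 0.644.
μ = 1.808 − (-1.476)·0.644 = 2.758.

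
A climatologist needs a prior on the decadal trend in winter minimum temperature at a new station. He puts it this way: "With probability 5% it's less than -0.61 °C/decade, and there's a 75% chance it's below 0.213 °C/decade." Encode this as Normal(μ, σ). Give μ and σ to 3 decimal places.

The p-quantile of Normal(μ,σ) is μ + z_p·σ, with z_{0.05} = -1.645 and z_{0.75} = 0.6745.
Eliminate σ: μ = (z₂·x₁ − z₁·x₂)/(z₂ − z₁) = (0.6745·-0.61 − (-1.645)·0.213)/2.319 = -0.026.
Then σ = (x₂ − x₁)/(z₂ − z₁) = (0.213 − -0.61)/2.319 = 0.355.

μ = -0.026, σ = 0.355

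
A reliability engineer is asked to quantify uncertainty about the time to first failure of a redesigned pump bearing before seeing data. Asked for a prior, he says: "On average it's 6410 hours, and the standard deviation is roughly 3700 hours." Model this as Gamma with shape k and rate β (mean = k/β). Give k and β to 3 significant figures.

For Gamma(k, rate β): mean = k/β, variance = k/β², so CV = 1/√k.
CV = SD/mean = 3700/6410 = 0.5772, hence k = 1/CV² = 3.
Then β = k/mean = 3/6410 = 0.000468.

k ≈ 3, β ≈ 0.000468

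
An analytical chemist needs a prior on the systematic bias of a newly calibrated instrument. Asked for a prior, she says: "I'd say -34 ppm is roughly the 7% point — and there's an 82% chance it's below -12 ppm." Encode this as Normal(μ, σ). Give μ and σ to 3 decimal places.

For Normal(μ,σ), the p-quantile is μ + z_p·σ. Here z_{0.07} = -1.476, z_{0.82} = 0.9154.
So -34 = μ − 1.476σ and -12 = μ + 0.9154σ.
Subtracting: σ = (-12 − -34)/(0.9154 − (-1.476)) = 9.201.
Then μ = -34 − (-1.476)·9.201 = -20.422.

μ = -20.422, σ = 9.201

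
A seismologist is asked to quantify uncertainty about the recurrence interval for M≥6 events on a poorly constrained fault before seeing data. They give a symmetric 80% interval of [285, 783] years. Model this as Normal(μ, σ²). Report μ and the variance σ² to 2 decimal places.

μ = 534.00, σ² = 37750.83

A symmetric 80% interval runs μ ± z·σ with z = 1.282.
Half-width = 249, so σ = 249/1.282 = 194.296 and σ² = 37750.83.
μ is the interval midpoint, 534.00.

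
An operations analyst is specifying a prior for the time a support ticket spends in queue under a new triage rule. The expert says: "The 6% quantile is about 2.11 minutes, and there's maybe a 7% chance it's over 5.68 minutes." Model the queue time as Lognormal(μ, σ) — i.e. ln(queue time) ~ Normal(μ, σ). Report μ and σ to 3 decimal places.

If T ~ Lognormal(μ,σ) then ln T ~ Normal(μ,σ), so the p-quantile of ln T is μ + z_p·σ.
ln(2.11) = 0.7467 and ln(5.68) = 1.737; z_{0.06} = -1.555, z_{0.93} = 1.476.
σ = (1.737 − 0.7467)/(1.476 − (-1.555)) = 0.327.
μ = 0.7467 − (-1.555)·0.327 = 1.255.

μ ≈ 1.255, σ ≈ 0.327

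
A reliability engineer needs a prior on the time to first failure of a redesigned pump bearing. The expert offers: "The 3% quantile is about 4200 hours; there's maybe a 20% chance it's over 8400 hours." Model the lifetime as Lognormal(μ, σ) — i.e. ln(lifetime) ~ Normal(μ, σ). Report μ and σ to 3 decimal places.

μ ≈ 8.822, σ ≈ 0.255

If T ~ Lognormal(μ,σ) then ln T ~ Normal(μ,σ), so the p-quantile of ln T is μ + z_p·σ.
ln(4200) = 8.343 and ln(8400) = 9.036; z_{0.03} = -1.881, z_{0.8} = 0.8416.
σ = (9.036 − 8.343)/(0.8416 − (-1.881)) = 0.255.
μ = 8.343 − (-1.881)·0.255 = 8.822.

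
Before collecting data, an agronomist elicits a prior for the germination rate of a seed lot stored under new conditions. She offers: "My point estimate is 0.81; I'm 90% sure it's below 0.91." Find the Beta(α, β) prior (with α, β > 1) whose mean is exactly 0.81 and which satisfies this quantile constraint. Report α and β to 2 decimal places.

α ≈ 17.07, β ≈ 4.00

With mean 0.81 fixed, write α = 0.81s, β = 0.19s where s = α+β.
Need P(θ < 0.91) = 0.9 under Beta(0.81s, 0.19s). Normal approximation: (q−m)/√(m(1−m)/s) ≈ z_{0.9} = 1.28, so s ≈ 0.81·0.19·(1.28)²/(0.91−0.81)² = 25.3.
At s = 25.3: P(θ<0.91) ≈ 0.923. Adjusting to match 0.9 gives s ≈ 21.07.
So α = 0.81·21.07 ≈ 17.07, β = 0.19·21.07 ≈ 4.00.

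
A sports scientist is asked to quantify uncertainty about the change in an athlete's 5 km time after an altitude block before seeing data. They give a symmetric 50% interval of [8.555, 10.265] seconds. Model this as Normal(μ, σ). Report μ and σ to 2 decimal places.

μ = 9.41, σ = 1.27

A symmetric 50% interval runs μ ± z·σ with z = 0.6745.
Half-width = 0.855, so σ = 0.855/0.6745 = 1.27.
μ is the interval midpoint, 9.41.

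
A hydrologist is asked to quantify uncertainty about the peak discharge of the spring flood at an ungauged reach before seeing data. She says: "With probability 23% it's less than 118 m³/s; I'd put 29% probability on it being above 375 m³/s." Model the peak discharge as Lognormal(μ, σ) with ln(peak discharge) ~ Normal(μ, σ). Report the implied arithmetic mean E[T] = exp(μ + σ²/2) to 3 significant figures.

If T ~ Lognormal(μ,σ) then ln T ~ Normal(μ,σ), so the p-quantile of ln T is μ + z_p·σ.
ln(118) = 4.771 and ln(375) = 5.927; z_{0.23} = -0.7388, z_{0.71} = 0.5534.
σ = (5.927 − 4.771)/(0.5534 − (-0.7388)) = 0.895.
μ = 4.771 − (-0.7388)·0.895 = 5.432.
E[T] = exp(μ + σ²/2) = exp(5.432 + 0.4003) = 341 m³/s.

E[T] ≈ 341 m³/s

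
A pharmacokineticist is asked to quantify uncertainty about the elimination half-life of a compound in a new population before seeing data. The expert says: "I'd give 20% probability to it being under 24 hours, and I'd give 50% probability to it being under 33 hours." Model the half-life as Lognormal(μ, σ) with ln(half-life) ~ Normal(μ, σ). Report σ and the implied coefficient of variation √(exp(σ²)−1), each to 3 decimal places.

If T ~ Lognormal(μ,σ) then ln T ~ Normal(μ,σ), so the p-quantile of ln T is μ + z_p·σ.
ln(24) = 3.178 and ln(33) = 3.497; z_{0.2} = -0.8416, z_{0.5} = 0.
σ = (3.497 − 3.178)/(0 − (-0.8416)) = 0.378.
μ = 3.178 − (-0.8416)·0.378 = 3.497.
CV = √(exp(σ²)−1) = √(exp(0.1432)−1) = 0.392.

σ ≈ 0.378, CV ≈ 0.392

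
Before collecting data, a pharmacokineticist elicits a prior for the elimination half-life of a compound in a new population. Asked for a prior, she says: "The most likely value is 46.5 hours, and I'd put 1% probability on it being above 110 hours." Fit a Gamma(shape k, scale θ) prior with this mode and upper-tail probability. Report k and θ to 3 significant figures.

k ≈ 7.41, θ ≈ 7.26

Gamma(k,θ) with k>1 has mode (k−1)θ, so θ = 46.5/(k−1).
Need P(X < 110) = 0.99 with θ tied to k this way. Start at k = 2, θ = 46.5: P(X<110) ≈ 0.684.
Too low — raise k to concentrate. Iterating converges to k ≈ 7.41.
Then θ = 46.5/(7.41−1) ≈ 7.26.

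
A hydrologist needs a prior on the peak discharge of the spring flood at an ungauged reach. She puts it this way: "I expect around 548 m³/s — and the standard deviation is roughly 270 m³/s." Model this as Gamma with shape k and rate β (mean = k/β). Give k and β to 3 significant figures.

k ≈ 4.12, β ≈ 0.00752

For Gamma(k, rate β): mean = k/β, variance = k/β², so CV = 1/√k.
CV = SD/mean = 270/548 = 0.4927, hence k = 1/CV² = 4.12.
Then β = k/mean = 4.12/548 = 0.00752.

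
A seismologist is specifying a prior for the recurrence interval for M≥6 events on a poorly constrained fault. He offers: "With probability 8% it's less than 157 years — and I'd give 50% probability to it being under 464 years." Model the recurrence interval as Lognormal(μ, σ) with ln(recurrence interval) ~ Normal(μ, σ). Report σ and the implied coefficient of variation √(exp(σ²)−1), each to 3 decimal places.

σ ≈ 0.771, CV ≈ 0.901

If T ~ Lognormal(μ,σ) then ln T ~ Normal(μ,σ), so the p-quantile of ln T is μ + z_p·σ.
ln(157) = 5.056 and ln(464) = 6.14; z_{0.08} = -1.405, z_{0.5} = 0.
σ = (6.14 − 5.056)/(0 − (-1.405)) = 0.771.
μ = 5.056 − (-1.405)·0.771 = 6.140.
CV = √(exp(σ²)−1) = √(exp(0.5948)−1) = 0.901.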